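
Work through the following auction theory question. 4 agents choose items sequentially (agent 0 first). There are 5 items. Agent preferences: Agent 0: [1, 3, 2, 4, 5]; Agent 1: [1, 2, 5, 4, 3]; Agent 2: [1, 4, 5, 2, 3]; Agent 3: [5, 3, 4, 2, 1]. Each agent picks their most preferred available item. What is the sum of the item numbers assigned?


Step 1: Agent 0 picks item 1
Step 2: Agent 1 picks item 2
Step 3: Agent 2 picks item 4
Step 4: Agent 3 picks item 5
Step 5: Sum = 1 + 2 + 4 + 5 = 12

12


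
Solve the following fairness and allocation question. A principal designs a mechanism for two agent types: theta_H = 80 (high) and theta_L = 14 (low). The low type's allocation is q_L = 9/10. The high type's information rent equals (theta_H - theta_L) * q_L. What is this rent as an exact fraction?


Step 1: theta_H - theta_L = 80 - 14 = 66
Step 2: Information rent = (theta_H - theta_L) * q_L
Step 3: = 66 * 9/10
Step 4: = 297/5

297/5


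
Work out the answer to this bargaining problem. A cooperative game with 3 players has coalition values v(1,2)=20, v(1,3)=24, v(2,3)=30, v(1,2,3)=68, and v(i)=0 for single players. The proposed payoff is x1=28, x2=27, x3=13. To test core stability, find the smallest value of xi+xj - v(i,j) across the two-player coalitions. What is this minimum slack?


Step 1: Slack for coalition (1,2): x1+x2 - v12 = 55 - 20 = 35
Step 2: Slack for coalition (1,3): x1+x3 - v13 = 41 - 24 = 17
Step 3: Slack for coalition (2,3): x2+x3 - v23 = 40 - 30 = 10
Step 4: Minimum slack = min(35, 17, 10) = 10, attained by (2,3); no pair can gain by deviating, so the allocation is in the core

10


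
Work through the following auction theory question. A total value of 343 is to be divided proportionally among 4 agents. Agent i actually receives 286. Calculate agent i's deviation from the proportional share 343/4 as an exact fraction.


Step 1: Proportional share = 343/4
Step 2: Agent's actual allocation = 286
Step 3: Excess = 286 - 343/4 = 801/4

801/4


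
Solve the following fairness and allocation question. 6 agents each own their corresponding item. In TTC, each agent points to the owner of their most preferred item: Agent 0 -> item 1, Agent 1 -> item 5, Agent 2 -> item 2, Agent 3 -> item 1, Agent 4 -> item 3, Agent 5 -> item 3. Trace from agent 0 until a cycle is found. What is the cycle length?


Step 1: Trace the pointer graph from agent 0: 0 -> 1 -> 5 -> 3 -> 1
Step 2: A cycle is detected when we revisit agent 1
Step 3: The cycle is: 1 -> 5 -> 3 -> 1
Step 4: Cycle length = 3

3


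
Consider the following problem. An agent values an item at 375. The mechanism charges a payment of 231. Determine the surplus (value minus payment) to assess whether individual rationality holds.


Step 1: Surplus = value - payment = 375 - 231 = 144
Step 2: IR is satisfied (surplus >= 0)

144


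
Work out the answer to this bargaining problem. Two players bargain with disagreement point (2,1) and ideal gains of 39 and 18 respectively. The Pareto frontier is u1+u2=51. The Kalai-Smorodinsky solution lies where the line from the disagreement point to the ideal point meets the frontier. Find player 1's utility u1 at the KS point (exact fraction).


Step 1: At the KS point, (u1-d1)/r1 = (u2-d2)/r2 = t and u1+u2 = 51
Step 2: u1 = d1 + r1*t and u2 = d2 + r2*t, so (d1 + r1*t) + (d2 + r2*t) = 51
Step 3: t = (51 - 2 - 1)/(39 + 18) = 48/57 = 16/19
Step 4: u1 = d1 + r1*t = 2 + 39 * 16/19 = 662/19
Step 5: (Check: u2 = d2 + r2*t = 307/19; u1+u2 = 662/19 + 307/19 = 51, on the frontier.)

662/19


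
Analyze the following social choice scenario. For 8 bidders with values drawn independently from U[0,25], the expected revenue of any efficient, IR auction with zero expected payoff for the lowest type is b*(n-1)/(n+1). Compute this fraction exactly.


Step 1: By Revenue Equivalence, expected revenue = b*(n-1)/(n+1)
Step 2: Substituting n = 8, b = 25
Step 3: Revenue = 25*(8-1)/(8+1) = 25*7/9
Step 4: Revenue = 175/9

175/9


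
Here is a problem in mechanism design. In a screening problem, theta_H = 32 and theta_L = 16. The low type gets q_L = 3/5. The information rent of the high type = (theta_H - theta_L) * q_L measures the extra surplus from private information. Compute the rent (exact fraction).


Step 1: theta_H - theta_L = 32 - 16 = 16
Step 2: Information rent = (theta_H - theta_L) * q_L
Step 3: = 16 * 3/5
Step 4: = 48/5

48/5


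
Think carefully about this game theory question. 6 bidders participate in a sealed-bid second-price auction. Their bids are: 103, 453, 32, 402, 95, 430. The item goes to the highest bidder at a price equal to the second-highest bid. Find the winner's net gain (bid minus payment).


Step 1: Sort bids in descending order: 453, 430, 402, 103, 95, 32
Step 2: The winning bid is the highest: 453
Step 3: The payment equals the second-highest bid: 430
Step 4: Surplus = winner's bid - payment = 453 - 430 = 23

23


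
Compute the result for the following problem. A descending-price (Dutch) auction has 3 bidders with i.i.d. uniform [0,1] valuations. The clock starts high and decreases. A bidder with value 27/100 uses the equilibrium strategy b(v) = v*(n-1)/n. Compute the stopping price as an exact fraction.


Step 1: Dutch auctions are strategically equivalent to first-price auctions
Step 2: The equilibrium bid is b(v) = v*(n-1)/n
Step 3: b = 27/100 * 2/3
Step 4: b = 9/50

9/50


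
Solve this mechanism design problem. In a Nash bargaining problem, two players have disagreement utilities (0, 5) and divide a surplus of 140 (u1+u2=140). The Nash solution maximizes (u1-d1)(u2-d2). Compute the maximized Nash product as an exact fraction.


Step 1: The Nash solution splits surplus symmetrically above the disagreement point
Step 2: u1 = (total + d1 - d2)/2 = (140 + 0 - 5)/2 = 135/2
Step 3: u2 = (total - d1 + d2)/2 = (140 - 0 + 5)/2 = 145/2
Step 4: Nash product = (135/2 - 0) * (145/2 - 5)
Step 5: = 135/2 * 135/2 = 18225/4

18225/4


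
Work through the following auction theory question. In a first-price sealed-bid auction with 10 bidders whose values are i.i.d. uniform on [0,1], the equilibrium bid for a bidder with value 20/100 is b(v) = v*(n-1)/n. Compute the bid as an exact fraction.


Step 1: The symmetric BNE bidding function is b(v) = v * (n-1) / n
Step 2: Substitute v = 1/5 and n = 10
Step 3: b = 1/5 * 9/10
Step 4: b = 9/50

9/50


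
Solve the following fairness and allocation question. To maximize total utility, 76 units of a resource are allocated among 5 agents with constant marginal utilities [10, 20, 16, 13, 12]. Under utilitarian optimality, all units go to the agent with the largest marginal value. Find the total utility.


Step 1: The marginal utilities are [10, 20, 16, 13, 12]
Step 2: The highest marginal utility is 20
Step 3: All 76 units go to that agent
Step 4: Total utility = 20 * 76 = 1520

1520


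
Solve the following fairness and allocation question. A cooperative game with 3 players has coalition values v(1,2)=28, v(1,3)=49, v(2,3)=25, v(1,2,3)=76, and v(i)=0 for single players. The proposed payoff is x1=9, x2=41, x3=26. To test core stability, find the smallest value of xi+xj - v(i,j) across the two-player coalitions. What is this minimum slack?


Step 1: Slack for coalition (1,2): x1+x2 - v12 = 50 - 28 = 22
Step 2: Slack for coalition (1,3): x1+x3 - v13 = 35 - 49 = -14
Step 3: Slack for coalition (2,3): x2+x3 - v23 = 67 - 25 = 42
Step 4: Minimum slack = min(22, -14, 42) = -14, attained by (1,3); coalition (1,3) can block (slack < 0), so the allocation is not in the core

-14


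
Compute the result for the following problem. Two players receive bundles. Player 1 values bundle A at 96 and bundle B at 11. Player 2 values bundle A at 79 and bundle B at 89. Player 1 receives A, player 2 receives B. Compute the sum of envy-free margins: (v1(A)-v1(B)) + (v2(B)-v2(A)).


Step 1: Player 1's margin = v1(A) - v1(B) = 96 - 11 = 85
Step 2: Player 2's margin = v2(B) - v2(A) = 89 - 79 = 10
Step 3: Total margin = 85 + 10 = 95

95


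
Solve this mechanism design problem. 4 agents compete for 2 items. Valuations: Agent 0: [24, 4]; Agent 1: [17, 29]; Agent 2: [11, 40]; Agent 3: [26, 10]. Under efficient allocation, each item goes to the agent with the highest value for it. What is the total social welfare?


Step 1: For each item, find the maximum value among all agents.
Step 2: Item 0 -> Agent 3 (value 26)
Step 3: Item 1 -> Agent 2 (value 40)
Step 4: Total welfare = 26 + 40 = 66

66


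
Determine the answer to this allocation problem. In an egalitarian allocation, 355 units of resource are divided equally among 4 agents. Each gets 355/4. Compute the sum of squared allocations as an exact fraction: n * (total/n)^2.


Step 1: Each agent's share = 355/4
Step 2: Square of each share = (355/4)^2 = 126025/16
Step 3: Sum of squares = 4 * 126025/16 = 126025/4

126025/4


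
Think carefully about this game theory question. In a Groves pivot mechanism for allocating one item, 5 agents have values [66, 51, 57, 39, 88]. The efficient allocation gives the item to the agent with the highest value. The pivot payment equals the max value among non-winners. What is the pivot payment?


Step 1: The efficient winner is agent 4 with value 88
Step 2: Other agents' values: [66, 51, 57, 39]
Step 3: Pivot payment = max(others) = 66
Step 4: The winner pays 66

66


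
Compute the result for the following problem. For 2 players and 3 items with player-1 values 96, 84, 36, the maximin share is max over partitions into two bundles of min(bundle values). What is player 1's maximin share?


Step 1: Item values = 96, 84, 36
Step 2: Enumerate all 2-bundle partitions and take the smaller bundle:
  Partition 1: {96} vs {84,36} -> bundles 96, 120; min = 96
  Partition 2: {84} vs {96,36} -> bundles 84, 132; min = 84
  Partition 3: {36} vs {96,84} -> bundles 36, 180; min = 36
Step 3: MMS = max(96, 84, 36) = 96

96


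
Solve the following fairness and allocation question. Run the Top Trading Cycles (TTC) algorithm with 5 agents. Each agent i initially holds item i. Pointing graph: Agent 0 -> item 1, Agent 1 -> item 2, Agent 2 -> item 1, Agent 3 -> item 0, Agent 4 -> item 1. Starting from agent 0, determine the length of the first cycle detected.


Step 1: Trace the pointer graph from agent 0: 0 -> 1 -> 2 -> 1
Step 2: A cycle is detected when we revisit agent 1
Step 3: The cycle is: 1 -> 2 -> 1
Step 4: Cycle length = 2

2


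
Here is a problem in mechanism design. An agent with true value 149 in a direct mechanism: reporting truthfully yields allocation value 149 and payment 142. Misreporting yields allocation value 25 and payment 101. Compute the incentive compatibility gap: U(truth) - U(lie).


Step 1: U(truth) = value - payment = 149 - 142 = 7
Step 2: U(lie) = allocation - payment = 25 - 101 = -76
Step 3: IC gap = 7 - (-76) = 83

83


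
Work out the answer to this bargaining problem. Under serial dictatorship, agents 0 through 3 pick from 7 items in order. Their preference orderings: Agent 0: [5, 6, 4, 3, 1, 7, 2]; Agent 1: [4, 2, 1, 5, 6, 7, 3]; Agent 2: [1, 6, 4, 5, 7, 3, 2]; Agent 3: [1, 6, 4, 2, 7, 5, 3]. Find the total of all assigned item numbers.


Step 1: Agent 0 picks item 5
Step 2: Agent 1 picks item 4
Step 3: Agent 2 picks item 1
Step 4: Agent 3 picks item 6
Step 5: Sum = 5 + 4 + 1 + 6 = 16

16


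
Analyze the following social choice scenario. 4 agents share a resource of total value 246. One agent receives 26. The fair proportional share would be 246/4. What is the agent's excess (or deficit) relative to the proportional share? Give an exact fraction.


Step 1: Proportional share = 246/4 = 123/2
Step 2: Agent's actual allocation = 26
Step 3: Excess = 26 - 123/2 = -71/2

-71/2


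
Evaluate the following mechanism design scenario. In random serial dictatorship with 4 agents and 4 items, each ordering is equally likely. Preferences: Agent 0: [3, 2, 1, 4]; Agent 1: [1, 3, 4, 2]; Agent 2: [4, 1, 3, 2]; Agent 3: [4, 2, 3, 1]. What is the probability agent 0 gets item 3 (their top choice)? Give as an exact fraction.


Step 1: Agent 0 wants item 3
Step 2: There are 24 possible orderings of agents
Step 3: In 21 orderings, agent 0 gets item 3
Step 4: Probability = 21/24 = 7/8

7/8


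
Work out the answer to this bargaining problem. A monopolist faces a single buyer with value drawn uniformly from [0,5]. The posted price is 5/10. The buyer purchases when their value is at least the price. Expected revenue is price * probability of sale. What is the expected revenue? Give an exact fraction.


Step 1: Posted price r = 1/2, value support [0,5]
Step 2: P(v >= r) = (5 - 1/2)/5 = 9/10
Step 3: Expected revenue = r * P(v >= r) = 1/2 * 9/10
Step 4: Revenue = 9/20

9/20


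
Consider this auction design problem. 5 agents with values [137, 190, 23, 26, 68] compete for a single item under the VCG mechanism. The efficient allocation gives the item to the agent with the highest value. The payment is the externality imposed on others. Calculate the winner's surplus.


Step 1: The winner is the agent with the highest value: agent 1 with value 190
Step 2: Values of other agents: [137, 23, 26, 68]
Step 3: VCG payment = max of others' values = 137
Step 4: Surplus = 190 - 137 = 53

53


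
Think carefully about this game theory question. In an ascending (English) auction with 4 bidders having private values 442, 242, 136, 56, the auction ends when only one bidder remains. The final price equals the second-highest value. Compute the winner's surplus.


Step 1: Identify the highest value: 442
Step 2: Identify the second-highest value: 242
Step 3: The final price = second-highest value = 242
Step 4: Surplus = 442 - 242 = 200

200


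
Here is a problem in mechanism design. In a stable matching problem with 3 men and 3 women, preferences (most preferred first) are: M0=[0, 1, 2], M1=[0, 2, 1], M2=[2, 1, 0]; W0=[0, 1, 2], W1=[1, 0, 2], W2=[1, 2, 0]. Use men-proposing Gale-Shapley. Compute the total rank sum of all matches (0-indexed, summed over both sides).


Step 1: Run Gale-Shapley (men propose, women hold best offer):
  M0 proposes to W0; she accepts
  M1 proposes to W0; rejected
  M1 proposes to W2; she accepts
  M2 proposes to W2; rejected
  M2 proposes to W1; she accepts
Step 2: Final matching: W0-M0, W1-M2, W2-M1
Step 3: 0-indexed ranks (man's rank of his match, then woman's): 0 + 0 + 1 + 2 + 1 + 0
Step 4: Total rank sum = 4

4


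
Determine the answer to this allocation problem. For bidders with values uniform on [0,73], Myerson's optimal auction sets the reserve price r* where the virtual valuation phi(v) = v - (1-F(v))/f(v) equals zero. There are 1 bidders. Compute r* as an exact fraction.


Step 1: For U[0,73], F(v) = v/73 and f(v) = 1/73
Step 2: phi(v) = v - (1 - v/73)/(1/73) = v - (73 - v) = 2v - 73
Step 3: Set phi(r*) = 0: 2r* - 73 = 0
Step 4: r* = 73/2 (the number of bidders n = 1 does not enter)

73/2


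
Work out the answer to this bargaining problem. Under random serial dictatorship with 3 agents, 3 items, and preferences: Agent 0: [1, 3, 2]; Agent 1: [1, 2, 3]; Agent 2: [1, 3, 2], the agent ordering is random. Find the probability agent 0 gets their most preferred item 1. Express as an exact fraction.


Step 1: Agent 0 wants item 1
Step 2: There are 6 possible orderings of agents
Step 3: In 2 orderings, agent 0 gets item 1
Step 4: Probability = 2/6 = 1/3

1/3


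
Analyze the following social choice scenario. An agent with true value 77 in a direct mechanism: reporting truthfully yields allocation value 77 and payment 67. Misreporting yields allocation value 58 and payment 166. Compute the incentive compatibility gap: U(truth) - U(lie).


Step 1: U(truth) = value - payment = 77 - 67 = 10
Step 2: U(lie) = allocation - payment = 58 - 166 = -108
Step 3: IC gap = 10 - (-108) = 118

118


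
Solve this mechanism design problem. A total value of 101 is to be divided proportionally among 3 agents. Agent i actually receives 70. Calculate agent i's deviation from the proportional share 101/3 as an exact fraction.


Step 1: Proportional share = 101/3
Step 2: Agent's actual allocation = 70
Step 3: Excess = 70 - 101/3 = 109/3

109/3


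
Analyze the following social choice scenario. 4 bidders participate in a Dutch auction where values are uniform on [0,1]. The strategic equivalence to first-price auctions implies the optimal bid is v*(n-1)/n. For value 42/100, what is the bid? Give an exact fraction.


Step 1: Dutch auctions are strategically equivalent to first-price auctions
Step 2: The equilibrium bid is b(v) = v*(n-1)/n
Step 3: b = 21/50 * 3/4
Step 4: b = 63/200

63/200


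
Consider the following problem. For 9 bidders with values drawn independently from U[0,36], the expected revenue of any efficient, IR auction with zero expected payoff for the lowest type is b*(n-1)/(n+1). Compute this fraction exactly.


Step 1: By Revenue Equivalence, expected revenue = b*(n-1)/(n+1)
Step 2: Substituting n = 9, b = 36
Step 3: Revenue = 36*(9-1)/(9+1) = 36*8/10
Step 4: Revenue = 288/10 = 144/5

144/5


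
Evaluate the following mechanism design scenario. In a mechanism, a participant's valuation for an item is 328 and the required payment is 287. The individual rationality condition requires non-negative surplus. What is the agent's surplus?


Step 1: Surplus = value - payment = 328 - 287 = 41
Step 2: IR is satisfied (surplus >= 0)

41


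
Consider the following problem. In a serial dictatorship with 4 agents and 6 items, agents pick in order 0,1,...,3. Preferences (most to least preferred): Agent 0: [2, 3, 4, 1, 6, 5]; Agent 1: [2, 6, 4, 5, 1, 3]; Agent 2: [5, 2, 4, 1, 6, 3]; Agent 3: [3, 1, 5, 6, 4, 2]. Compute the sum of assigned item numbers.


Step 1: Agent 0 picks item 2
Step 2: Agent 1 picks item 6
Step 3: Agent 2 picks item 5
Step 4: Agent 3 picks item 3
Step 5: Sum = 2 + 6 + 5 + 3 = 16

16


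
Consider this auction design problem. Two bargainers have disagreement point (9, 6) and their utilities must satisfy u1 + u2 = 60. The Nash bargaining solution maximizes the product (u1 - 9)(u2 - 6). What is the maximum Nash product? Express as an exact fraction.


Step 1: The Nash solution splits surplus symmetrically above the disagreement point
Step 2: u1 = (total + d1 - d2)/2 = (60 + 9 - 6)/2 = 63/2
Step 3: u2 = (total - d1 + d2)/2 = (60 - 9 + 6)/2 = 57/2
Step 4: Nash product = (63/2 - 9) * (57/2 - 6)
Step 5: = 45/2 * 45/2 = 2025/4

2025/4


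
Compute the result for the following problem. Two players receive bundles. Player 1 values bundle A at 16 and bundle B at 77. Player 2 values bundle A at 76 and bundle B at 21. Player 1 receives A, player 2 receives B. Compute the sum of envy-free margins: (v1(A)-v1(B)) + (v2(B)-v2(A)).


Step 1: Player 1's margin = v1(A) - v1(B) = 16 - 77 = -61
Step 2: Player 2's margin = v2(B) - v2(A) = 21 - 76 = -55
Step 3: Total margin = -61 + -55 = -116

-116


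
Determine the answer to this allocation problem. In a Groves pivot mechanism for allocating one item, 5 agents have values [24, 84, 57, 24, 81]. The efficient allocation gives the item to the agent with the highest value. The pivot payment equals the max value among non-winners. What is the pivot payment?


Step 1: The efficient winner is agent 1 with value 84
Step 2: Other agents' values: [24, 57, 24, 81]
Step 3: Pivot payment = max(others) = 81
Step 4: The winner pays 81

81


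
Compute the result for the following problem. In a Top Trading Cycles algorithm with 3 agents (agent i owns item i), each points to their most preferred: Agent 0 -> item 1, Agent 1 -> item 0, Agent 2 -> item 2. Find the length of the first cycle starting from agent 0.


Step 1: Trace the pointer graph from agent 0: 0 -> 1 -> 0
Step 2: A cycle is detected when we revisit agent 0
Step 3: The cycle is: 0 -> 1 -> 0
Step 4: Cycle length = 2

2


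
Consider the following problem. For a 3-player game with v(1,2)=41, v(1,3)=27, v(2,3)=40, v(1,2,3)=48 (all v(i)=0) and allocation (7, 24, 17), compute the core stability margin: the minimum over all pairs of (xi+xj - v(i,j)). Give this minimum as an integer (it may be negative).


Step 1: Slack for coalition (1,2): x1+x2 - v12 = 31 - 41 = -10
Step 2: Slack for coalition (1,3): x1+x3 - v13 = 24 - 27 = -3
Step 3: Slack for coalition (2,3): x2+x3 - v23 = 41 - 40 = 1
Step 4: Minimum slack = min(-10, -3, 1) = -10, attained by (1,2); coalition (1,2) can block (slack < 0), so the allocation is not in the core

-10


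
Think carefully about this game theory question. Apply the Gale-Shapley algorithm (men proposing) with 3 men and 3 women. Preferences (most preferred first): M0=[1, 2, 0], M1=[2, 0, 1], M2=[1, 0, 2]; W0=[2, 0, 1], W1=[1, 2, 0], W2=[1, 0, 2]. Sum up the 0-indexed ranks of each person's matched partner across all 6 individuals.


Step 1: Run Gale-Shapley (men propose, women hold best offer):
  M0 proposes to W1; she accepts
  M1 proposes to W2; she accepts
  M2 proposes to W1; she switches from M0
  M0 proposes to W2; rejected
  M0 proposes to W0; she accepts
Step 2: Final matching: W0-M0, W1-M2, W2-M1
Step 3: 0-indexed ranks (man's rank of his match, then woman's): 2 + 1 + 0 + 1 + 0 + 0
Step 4: Total rank sum = 4

4


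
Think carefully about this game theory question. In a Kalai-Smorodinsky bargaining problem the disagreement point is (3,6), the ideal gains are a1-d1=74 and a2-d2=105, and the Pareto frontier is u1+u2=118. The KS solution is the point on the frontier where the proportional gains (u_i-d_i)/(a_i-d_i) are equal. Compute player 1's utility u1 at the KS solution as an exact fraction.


Step 1: At the KS point, (u1-d1)/r1 = (u2-d2)/r2 = t and u1+u2 = 118
Step 2: u1 = d1 + r1*t and u2 = d2 + r2*t, so (d1 + r1*t) + (d2 + r2*t) = 118
Step 3: t = (118 - 3 - 6)/(74 + 105) = 109/179
Step 4: u1 = d1 + r1*t = 3 + 74 * 109/179 = 8603/179
Step 5: (Check: u2 = d2 + r2*t = 12519/179; u1+u2 = 8603/179 + 12519/179 = 118, on the frontier.)

8603/179


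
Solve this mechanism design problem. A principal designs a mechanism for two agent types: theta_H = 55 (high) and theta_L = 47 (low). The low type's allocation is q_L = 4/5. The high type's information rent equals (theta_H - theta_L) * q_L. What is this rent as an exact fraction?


Step 1: theta_H - theta_L = 55 - 47 = 8
Step 2: Information rent = (theta_H - theta_L) * q_L
Step 3: = 8 * 4/5
Step 4: = 32/5

32/5


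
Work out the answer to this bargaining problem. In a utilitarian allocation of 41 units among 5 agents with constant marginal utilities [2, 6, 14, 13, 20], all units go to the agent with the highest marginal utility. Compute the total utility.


Step 1: The marginal utilities are [2, 6, 14, 13, 20]
Step 2: The highest marginal utility is 20
Step 3: All 41 units go to that agent
Step 4: Total utility = 20 * 41 = 820

820


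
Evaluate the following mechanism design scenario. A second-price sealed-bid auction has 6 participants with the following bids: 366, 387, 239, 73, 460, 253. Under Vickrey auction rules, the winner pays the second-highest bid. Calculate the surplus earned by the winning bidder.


Step 1: Sort bids in descending order: 460, 387, 366, 253, 239, 73
Step 2: The winning bid is the highest: 460
Step 3: The payment equals the second-highest bid: 387
Step 4: Surplus = winner's bid - payment = 460 - 387 = 73

73


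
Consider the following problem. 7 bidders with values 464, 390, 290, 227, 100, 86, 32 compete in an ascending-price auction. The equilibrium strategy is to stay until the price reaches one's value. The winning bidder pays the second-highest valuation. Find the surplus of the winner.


Step 1: Identify the highest value: 464
Step 2: Identify the second-highest value: 390
Step 3: The final price = second-highest value = 390
Step 4: Surplus = 464 - 390 = 74

74


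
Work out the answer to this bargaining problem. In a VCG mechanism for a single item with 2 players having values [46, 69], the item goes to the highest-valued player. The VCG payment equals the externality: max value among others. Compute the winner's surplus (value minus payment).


Step 1: The winner is the agent with the highest value: agent 1 with value 69
Step 2: Values of other agents: [46]
Step 3: VCG payment = max of others' values = 46
Step 4: Surplus = 69 - 46 = 23

23


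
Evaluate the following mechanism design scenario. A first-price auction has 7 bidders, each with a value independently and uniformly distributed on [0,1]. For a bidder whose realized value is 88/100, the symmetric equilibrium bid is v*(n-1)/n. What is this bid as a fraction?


Step 1: The symmetric BNE bidding function is b(v) = v * (n-1) / n
Step 2: Substitute v = 22/25 and n = 7
Step 3: b = 22/25 * 6/7
Step 4: b = 132/175

132/175


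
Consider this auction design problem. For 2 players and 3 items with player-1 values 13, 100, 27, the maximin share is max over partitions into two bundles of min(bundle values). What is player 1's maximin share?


Step 1: Item values = 13, 100, 27
Step 2: Enumerate all 2-bundle partitions and take the smaller bundle:
  Partition 1: {13} vs {100,27} -> bundles 13, 127; min = 13
  Partition 2: {100} vs {13,27} -> bundles 100, 40; min = 40
  Partition 3: {27} vs {13,100} -> bundles 27, 113; min = 27
Step 3: MMS = max(13, 40, 27) = 40

40


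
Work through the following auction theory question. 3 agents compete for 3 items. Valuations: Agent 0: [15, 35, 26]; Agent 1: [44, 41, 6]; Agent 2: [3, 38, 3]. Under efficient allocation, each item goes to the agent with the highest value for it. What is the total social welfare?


Step 1: For each item, find the maximum value among all agents.
Step 2: Item 0 -> Agent 1 (value 44)
Step 3: Item 1 -> Agent 1 (value 41)
Step 4: Item 2 -> Agent 0 (value 26)
Step 5: Total welfare = 44 + 41 + 26 = 111

111


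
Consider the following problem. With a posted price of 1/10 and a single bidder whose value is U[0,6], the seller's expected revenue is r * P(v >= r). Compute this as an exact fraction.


Step 1: Posted price r = 1/10, value support [0,6]
Step 2: P(v >= r) = (6 - 1/10)/6 = 59/60
Step 3: Expected revenue = r * P(v >= r) = 1/10 * 59/60
Step 4: Revenue = 59/600

59/600


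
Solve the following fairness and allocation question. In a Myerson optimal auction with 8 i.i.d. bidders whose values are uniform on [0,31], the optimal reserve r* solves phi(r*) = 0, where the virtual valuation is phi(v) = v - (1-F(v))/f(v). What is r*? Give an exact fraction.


Step 1: For U[0,31], F(v) = v/31 and f(v) = 1/31
Step 2: phi(v) = v - (1 - v/31)/(1/31) = v - (31 - v) = 2v - 31
Step 3: Set phi(r*) = 0: 2r* - 31 = 0
Step 4: r* = 31/2 (the number of bidders n = 8 does not enter)

31/2


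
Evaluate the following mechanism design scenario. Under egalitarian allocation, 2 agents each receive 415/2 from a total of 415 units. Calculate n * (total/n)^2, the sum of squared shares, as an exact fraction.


Step 1: Each agent's share = 415/2
Step 2: Square of each share = (415/2)^2 = 172225/4
Step 3: Sum of squares = 2 * 172225/4 = 172225/2

172225/2


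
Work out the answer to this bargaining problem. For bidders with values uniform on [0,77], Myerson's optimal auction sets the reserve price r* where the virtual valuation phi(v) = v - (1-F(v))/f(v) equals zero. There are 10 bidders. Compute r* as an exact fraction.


Step 1: For U[0,77], F(v) = v/77 and f(v) = 1/77
Step 2: phi(v) = v - (1 - v/77)/(1/77) = v - (77 - v) = 2v - 77
Step 3: Set phi(r*) = 0: 2r* - 77 = 0
Step 4: r* = 77/2 (the number of bidders n = 10 does not enter)

77/2


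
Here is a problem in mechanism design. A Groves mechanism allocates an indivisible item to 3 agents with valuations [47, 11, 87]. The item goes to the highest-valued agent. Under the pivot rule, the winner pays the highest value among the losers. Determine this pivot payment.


Step 1: The efficient winner is agent 2 with value 87
Step 2: Other agents' values: [47, 11]
Step 3: Pivot payment = max(others) = 47
Step 4: The winner pays 47

47


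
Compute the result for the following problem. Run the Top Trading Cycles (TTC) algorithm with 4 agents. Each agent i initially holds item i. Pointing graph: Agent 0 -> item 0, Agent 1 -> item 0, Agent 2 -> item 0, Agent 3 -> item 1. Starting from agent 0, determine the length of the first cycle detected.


Step 1: Trace the pointer graph from agent 0: 0 -> 0
Step 2: A cycle is detected when we revisit agent 0
Step 3: The cycle is: 0 -> 0
Step 4: Cycle length = 1

1


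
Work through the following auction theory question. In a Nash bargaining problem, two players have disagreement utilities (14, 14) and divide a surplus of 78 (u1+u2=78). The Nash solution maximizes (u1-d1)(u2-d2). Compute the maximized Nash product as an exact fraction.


Step 1: The Nash solution splits surplus symmetrically above the disagreement point
Step 2: u1 = (total + d1 - d2)/2 = (78 + 14 - 14)/2 = 39
Step 3: u2 = (total - d1 + d2)/2 = (78 - 14 + 14)/2 = 39
Step 4: Nash product = (39 - 14) * (39 - 14)
Step 5: = 25 * 25 = 625

625


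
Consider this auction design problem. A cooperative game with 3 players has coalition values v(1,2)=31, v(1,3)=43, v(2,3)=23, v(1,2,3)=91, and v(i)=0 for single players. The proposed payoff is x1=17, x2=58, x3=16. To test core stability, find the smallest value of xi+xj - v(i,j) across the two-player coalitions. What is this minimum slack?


Step 1: Slack for coalition (1,2): x1+x2 - v12 = 75 - 31 = 44
Step 2: Slack for coalition (1,3): x1+x3 - v13 = 33 - 43 = -10
Step 3: Slack for coalition (2,3): x2+x3 - v23 = 74 - 23 = 51
Step 4: Minimum slack = min(44, -10, 51) = -10, attained by (1,3); coalition (1,3) can block (slack < 0), so the allocation is not in the core

-10


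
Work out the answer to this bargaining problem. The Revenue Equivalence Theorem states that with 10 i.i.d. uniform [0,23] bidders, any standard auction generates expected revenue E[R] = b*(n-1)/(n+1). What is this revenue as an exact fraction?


Step 1: By Revenue Equivalence, expected revenue = b*(n-1)/(n+1)
Step 2: Substituting n = 10, b = 23
Step 3: Revenue = 23*(10-1)/(10+1) = 23*9/11
Step 4: Revenue = 207/11

207/11


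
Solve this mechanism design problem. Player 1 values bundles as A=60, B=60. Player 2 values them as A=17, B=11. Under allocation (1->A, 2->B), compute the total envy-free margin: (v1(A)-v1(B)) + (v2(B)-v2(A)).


Step 1: Player 1's margin = v1(A) - v1(B) = 60 - 60 = 0
Step 2: Player 2's margin = v2(B) - v2(A) = 11 - 17 = -6
Step 3: Total margin = 0 + -6 = -6

-6


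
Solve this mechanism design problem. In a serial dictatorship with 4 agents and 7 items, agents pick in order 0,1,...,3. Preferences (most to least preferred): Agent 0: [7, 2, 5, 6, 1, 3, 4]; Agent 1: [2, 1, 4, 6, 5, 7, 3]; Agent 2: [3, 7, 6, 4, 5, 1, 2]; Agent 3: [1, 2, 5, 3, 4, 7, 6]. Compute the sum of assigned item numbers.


Step 1: Agent 0 picks item 7
Step 2: Agent 1 picks item 2
Step 3: Agent 2 picks item 3
Step 4: Agent 3 picks item 1
Step 5: Sum = 7 + 2 + 3 + 1 = 13

13


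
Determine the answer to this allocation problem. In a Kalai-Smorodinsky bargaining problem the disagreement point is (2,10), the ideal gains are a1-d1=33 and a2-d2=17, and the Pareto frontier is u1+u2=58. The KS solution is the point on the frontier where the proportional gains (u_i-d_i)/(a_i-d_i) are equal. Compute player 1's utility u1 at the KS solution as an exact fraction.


Step 1: At the KS point, (u1-d1)/r1 = (u2-d2)/r2 = t and u1+u2 = 58
Step 2: u1 = d1 + r1*t and u2 = d2 + r2*t, so (d1 + r1*t) + (d2 + r2*t) = 58
Step 3: t = (58 - 2 - 10)/(33 + 17) = 46/50 = 23/25
Step 4: u1 = d1 + r1*t = 2 + 33 * 23/25 = 809/25
Step 5: (Check: u2 = d2 + r2*t = 641/25; u1+u2 = 809/25 + 641/25 = 58, on the frontier.)

809/25


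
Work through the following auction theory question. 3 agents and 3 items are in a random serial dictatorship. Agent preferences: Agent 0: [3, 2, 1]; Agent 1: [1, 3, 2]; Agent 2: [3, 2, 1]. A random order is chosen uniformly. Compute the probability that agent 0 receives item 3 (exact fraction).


Step 1: Agent 0 wants item 3
Step 2: There are 6 possible orderings of agents
Step 3: In 3 orderings, agent 0 gets item 3
Step 4: Probability = 3/6 = 1/2

1/2


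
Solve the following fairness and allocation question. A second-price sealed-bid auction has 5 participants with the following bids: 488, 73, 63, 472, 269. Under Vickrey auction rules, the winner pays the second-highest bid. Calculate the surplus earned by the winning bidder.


Step 1: Sort bids in descending order: 488, 472, 269, 73, 63
Step 2: The winning bid is the highest: 488
Step 3: The payment equals the second-highest bid: 472
Step 4: Surplus = winner's bid - payment = 488 - 472 = 16

16


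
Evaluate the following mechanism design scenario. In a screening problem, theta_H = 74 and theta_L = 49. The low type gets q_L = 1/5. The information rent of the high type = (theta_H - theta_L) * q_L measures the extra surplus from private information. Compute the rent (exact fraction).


Step 1: theta_H - theta_L = 74 - 49 = 25
Step 2: Information rent = (theta_H - theta_L) * q_L
Step 3: = 25 * 1/5
Step 4: = 5

5


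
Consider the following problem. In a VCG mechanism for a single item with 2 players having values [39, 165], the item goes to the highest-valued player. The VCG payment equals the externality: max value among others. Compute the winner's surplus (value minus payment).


Step 1: The winner is the agent with the highest value: agent 1 with value 165
Step 2: Values of other agents: [39]
Step 3: VCG payment = max of others' values = 39
Step 4: Surplus = 165 - 39 = 126

126


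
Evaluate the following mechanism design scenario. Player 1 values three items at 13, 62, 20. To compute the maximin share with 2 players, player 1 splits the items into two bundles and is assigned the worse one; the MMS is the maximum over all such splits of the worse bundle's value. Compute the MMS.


Step 1: Item values = 13, 62, 20
Step 2: Enumerate all 2-bundle partitions and take the smaller bundle:
  Partition 1: {13} vs {62,20} -> bundles 13, 82; min = 13
  Partition 2: {62} vs {13,20} -> bundles 62, 33; min = 33
  Partition 3: {20} vs {13,62} -> bundles 20, 75; min = 20
Step 3: MMS = max(13, 33, 20) = 33

33


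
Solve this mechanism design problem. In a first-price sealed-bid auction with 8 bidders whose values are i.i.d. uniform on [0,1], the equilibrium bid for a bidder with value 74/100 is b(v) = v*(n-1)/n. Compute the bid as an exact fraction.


Step 1: The symmetric BNE bidding function is b(v) = v * (n-1) / n
Step 2: Substitute v = 37/50 and n = 8
Step 3: b = 37/50 * 7/8
Step 4: b = 259/400

259/400


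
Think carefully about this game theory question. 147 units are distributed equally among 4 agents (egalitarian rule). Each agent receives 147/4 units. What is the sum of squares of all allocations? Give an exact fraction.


Step 1: Each agent's share = 147/4
Step 2: Square of each share = (147/4)^2 = 21609/16
Step 3: Sum of squares = 4 * 21609/16 = 21609/4

21609/4


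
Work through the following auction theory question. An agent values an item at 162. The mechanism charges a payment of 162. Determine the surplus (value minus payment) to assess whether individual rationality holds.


Step 1: Surplus = value - payment = 162 - 162 = 0
Step 2: IR is satisfied (surplus >= 0)

0


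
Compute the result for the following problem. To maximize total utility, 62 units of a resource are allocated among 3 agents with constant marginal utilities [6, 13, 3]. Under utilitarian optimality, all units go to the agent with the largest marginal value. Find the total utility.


Step 1: The marginal utilities are [6, 13, 3]
Step 2: The highest marginal utility is 13
Step 3: All 62 units go to that agent
Step 4: Total utility = 13 * 62 = 806

806


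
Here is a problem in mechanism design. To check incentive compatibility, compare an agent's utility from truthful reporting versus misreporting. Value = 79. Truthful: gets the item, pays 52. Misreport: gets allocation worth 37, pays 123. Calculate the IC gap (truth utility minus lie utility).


Step 1: U(truth) = value - payment = 79 - 52 = 27
Step 2: U(lie) = allocation - payment = 37 - 123 = -86
Step 3: IC gap = 27 - (-86) = 113

113


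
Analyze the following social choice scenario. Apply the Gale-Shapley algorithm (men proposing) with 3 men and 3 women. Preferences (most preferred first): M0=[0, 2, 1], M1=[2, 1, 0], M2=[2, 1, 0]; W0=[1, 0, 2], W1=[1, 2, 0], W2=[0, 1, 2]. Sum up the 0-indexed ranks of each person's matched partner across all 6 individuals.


Step 1: Run Gale-Shapley (men propose, women hold best offer):
  M0 proposes to W0; she accepts
  M1 proposes to W2; she accepts
  M2 proposes to W2; rejected
  M2 proposes to W1; she accepts
Step 2: Final matching: W0-M0, W1-M2, W2-M1
Step 3: 0-indexed ranks (man's rank of his match, then woman's): 0 + 1 + 1 + 1 + 0 + 1
Step 4: Total rank sum = 4

4


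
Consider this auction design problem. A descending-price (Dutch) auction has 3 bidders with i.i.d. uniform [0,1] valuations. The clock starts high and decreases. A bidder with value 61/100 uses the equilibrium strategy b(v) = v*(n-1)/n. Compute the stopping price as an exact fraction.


Step 1: Dutch auctions are strategically equivalent to first-price auctions
Step 2: The equilibrium bid is b(v) = v*(n-1)/n
Step 3: b = 61/100 * 2/3
Step 4: b = 61/150

61/150


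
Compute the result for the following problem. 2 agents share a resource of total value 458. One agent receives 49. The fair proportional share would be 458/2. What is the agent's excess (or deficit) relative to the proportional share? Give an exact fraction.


Step 1: Proportional share = 458/2 = 229
Step 2: Agent's actual allocation = 49
Step 3: Excess = 49 - 229 = -180

-180


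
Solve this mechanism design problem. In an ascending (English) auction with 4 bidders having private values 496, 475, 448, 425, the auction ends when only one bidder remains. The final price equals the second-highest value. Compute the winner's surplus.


Step 1: Identify the highest value: 496
Step 2: Identify the second-highest value: 475
Step 3: The final price = second-highest value = 475
Step 4: Surplus = 496 - 475 = 21

21


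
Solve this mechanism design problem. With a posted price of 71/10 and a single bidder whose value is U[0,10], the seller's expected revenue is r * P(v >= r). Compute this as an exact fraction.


Step 1: Posted price r = 71/10, value support [0,10]
Step 2: P(v >= r) = (10 - 71/10)/10 = 29/100
Step 3: Expected revenue = r * P(v >= r) = 71/10 * 29/100
Step 4: Revenue = 2059/1000

2059/1000


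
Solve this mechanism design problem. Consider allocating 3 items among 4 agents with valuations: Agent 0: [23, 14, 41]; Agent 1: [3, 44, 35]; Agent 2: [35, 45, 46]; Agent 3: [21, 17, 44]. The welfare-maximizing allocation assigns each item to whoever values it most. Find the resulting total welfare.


Step 1: For each item, find the maximum value among all agents.
Step 2: Item 0 -> Agent 2 (value 35)
Step 3: Item 1 -> Agent 2 (value 45)
Step 4: Item 2 -> Agent 2 (value 46)
Step 5: Total welfare = 35 + 45 + 46 = 126

126


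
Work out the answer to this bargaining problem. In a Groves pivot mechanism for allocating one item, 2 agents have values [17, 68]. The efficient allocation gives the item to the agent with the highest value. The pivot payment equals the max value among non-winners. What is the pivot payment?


Step 1: The efficient winner is agent 1 with value 68
Step 2: Other agents' values: [17]
Step 3: Pivot payment = max(others) = 17
Step 4: The winner pays 17

17


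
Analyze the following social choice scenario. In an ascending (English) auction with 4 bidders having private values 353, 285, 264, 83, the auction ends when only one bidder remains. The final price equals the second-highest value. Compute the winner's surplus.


Step 1: Identify the highest value: 353
Step 2: Identify the second-highest value: 285
Step 3: The final price = second-highest value = 285
Step 4: Surplus = 353 - 285 = 68

68


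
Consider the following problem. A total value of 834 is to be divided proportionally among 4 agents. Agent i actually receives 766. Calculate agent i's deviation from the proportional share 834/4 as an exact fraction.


Step 1: Proportional share = 834/4 = 417/2
Step 2: Agent's actual allocation = 766
Step 3: Excess = 766 - 417/2 = 1115/2

1115/2
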